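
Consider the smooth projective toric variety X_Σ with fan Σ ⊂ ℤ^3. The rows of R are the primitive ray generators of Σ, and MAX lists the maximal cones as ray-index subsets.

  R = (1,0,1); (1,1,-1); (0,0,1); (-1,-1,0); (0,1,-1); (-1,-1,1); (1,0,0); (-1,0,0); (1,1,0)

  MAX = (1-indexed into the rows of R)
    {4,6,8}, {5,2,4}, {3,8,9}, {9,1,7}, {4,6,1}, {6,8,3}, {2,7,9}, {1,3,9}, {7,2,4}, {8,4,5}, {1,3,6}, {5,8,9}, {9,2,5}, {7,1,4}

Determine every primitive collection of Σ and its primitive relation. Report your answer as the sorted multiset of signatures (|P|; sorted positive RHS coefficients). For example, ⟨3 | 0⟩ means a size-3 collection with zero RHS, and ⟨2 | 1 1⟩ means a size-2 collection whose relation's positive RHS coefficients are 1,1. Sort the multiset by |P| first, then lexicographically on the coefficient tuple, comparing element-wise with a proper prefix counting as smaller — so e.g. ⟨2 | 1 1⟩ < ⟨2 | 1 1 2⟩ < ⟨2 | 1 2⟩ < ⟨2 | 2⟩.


15 minimal non-faces of Δ(Σ) (on 9 rays):

  P = {2,6}:  v_{2} + v_{6} = 0  so sig = ⟨2 | 0⟩
  P = {4,9}:  v_{4} + v_{9} = 0  so sig = ⟨2 | 0⟩
  P = {7,8}:  v_{7} + v_{8} = 0  so sig = ⟨2 | 0⟩
  P = {1,5}:  v_{1} + v_{5} = v_{9}  so sig = ⟨2 | 1⟩
  P = {1,8}:  v_{1} + v_{8} = v_{3}  so sig = ⟨2 | 1⟩
  P = {2,3}:  v_{2} + v_{3} = v_{9}  so sig = ⟨2 | 1⟩
  P = {2,8}:  v_{2} + v_{8} = v_{5}  so sig = ⟨2 | 1⟩
  P = {3,4}:  v_{3} + v_{4} = v_{6}  so sig = ⟨2 | 1⟩
  P = {3,7}:  v_{3} + v_{7} = v_{1}  so sig = ⟨2 | 1⟩
  P = {5,6}:  v_{5} + v_{6} = v_{8}  so sig = ⟨2 | 1⟩
  P = {5,7}:  v_{5} + v_{7} = v_{2}  so sig = ⟨2 | 1⟩
  P = {6,9}:  v_{6} + v_{9} = v_{3}  so sig = ⟨2 | 1⟩
  P = {1,2}:  v_{1} + v_{2} = v_{7} + v_{9}  so sig = ⟨2 | 1 1⟩
  P = {3,5}:  v_{3} + v_{5} = v_{8} + v_{9}  so sig = ⟨2 | 1 1⟩
  P = {6,7}:  v_{6} + v_{7} = v_{1} + v_{4}  so sig = ⟨2 | 1 1⟩

Signatures (|P|; sorted positive RHS coefficients), sorted:
    |P|=2: 15 collections, coeffs (), (), (), (1), (1), (1), (1), (1), (1), (1), (1), (1), (1,1), (1,1), (1,1)


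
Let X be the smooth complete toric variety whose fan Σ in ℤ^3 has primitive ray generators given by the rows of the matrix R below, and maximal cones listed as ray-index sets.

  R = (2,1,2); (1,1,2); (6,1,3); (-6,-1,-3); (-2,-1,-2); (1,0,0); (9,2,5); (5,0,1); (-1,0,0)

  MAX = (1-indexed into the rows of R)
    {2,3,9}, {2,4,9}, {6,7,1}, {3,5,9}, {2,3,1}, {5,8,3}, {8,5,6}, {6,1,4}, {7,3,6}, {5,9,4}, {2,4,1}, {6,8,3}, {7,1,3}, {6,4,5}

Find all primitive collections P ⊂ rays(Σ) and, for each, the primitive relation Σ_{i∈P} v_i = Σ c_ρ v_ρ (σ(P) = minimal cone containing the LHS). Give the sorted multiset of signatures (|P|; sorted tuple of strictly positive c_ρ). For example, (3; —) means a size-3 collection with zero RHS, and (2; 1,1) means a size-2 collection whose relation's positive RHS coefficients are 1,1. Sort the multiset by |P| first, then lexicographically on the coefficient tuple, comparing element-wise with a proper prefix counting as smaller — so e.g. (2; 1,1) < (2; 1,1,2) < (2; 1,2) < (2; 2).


17 collections generate NE(X_Σ); each relation:

  P={1,5}:  v_{1} + v_{5} = 0  so sig = (2; —)
  P={3,4}:  v_{3} + v_{4} = 0  so sig = (2; —)
  P={6,9}:  v_{6} + v_{9} = 0  so sig = (2; —)
  P={1,9}:  v_{1} + v_{9} = v_{2}  so sig = (2; 1)
  P={2,5}:  v_{2} + v_{5} = v_{9}  so sig = (2; 1)
  P={2,6}:  v_{2} + v_{6} = v_{1}  so sig = (2; 1)
  P={2,8}:  v_{2} + v_{8} = v_{3}  so sig = (2; 1)
  P={1,8}:  v_{1} + v_{8} = v_{3} + v_{6}  so sig = (2; 1,1)
  P={4,7}:  v_{4} + v_{7} = v_{1} + v_{6}  so sig = (2; 1,1)
  P={4,8}:  v_{4} + v_{8} = v_{5} + v_{6}  so sig = (2; 1,1)
  P={5,7}:  v_{5} + v_{7} = v_{3} + v_{6}  so sig = (2; 1,1)
  P={7,9}:  v_{7} + v_{9} = v_{1} + v_{3}  so sig = (2; 1,1)
  P={8,9}:  v_{8} + v_{9} = v_{3} + v_{5}  so sig = (2; 1,1)
  P={2,7}:  v_{2} + v_{7} = 2·v_{1} + v_{3}  so sig = (2; 1,2)
  P={7,8}:  v_{7} + v_{8} = 2·v_{3} + 2·v_{6}  so sig = (2; 2,2)
  P={1,3,6}:  v_{1} + v_{3} + v_{6} = v_{7}  so sig = (3; 1)
  P={3,5,6}:  v_{3} + v_{5} + v_{6} = v_{8}  so sig = (3; 1)

Sorted signature multiset PRS(X):
    |P|=2: 15 collections, coeffs (), (), (), (1), (1), (1), (1), (1,1), (1,1), (1,1), (1,1), (1,1), (1,1), (1,2), (2,2)
    |P|=3: 2 collections, coeffs (1), (1)


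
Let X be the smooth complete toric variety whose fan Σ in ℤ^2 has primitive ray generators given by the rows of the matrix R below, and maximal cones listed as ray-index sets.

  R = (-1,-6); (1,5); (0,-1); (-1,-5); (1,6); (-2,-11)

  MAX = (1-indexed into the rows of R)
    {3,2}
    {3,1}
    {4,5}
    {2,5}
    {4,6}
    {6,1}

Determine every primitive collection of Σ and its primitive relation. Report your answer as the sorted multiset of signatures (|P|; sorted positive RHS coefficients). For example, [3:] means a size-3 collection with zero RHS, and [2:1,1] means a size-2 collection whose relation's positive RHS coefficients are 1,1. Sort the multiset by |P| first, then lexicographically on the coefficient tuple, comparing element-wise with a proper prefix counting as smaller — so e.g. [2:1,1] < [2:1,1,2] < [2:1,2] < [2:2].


Δ(Σ) — 6 vertices, 9 min non-faces:

  P={1,5}:  v_{1} + v_{5} = 0  ⇒ sig = [2:]
  P={2,4}:  v_{2} + v_{4} = 0  ⇒ sig = [2:]
  P={1,2}:  v_{1} + v_{2} = v_{3}  ⇒ sig = [2:1]
  P={1,4}:  v_{1} + v_{4} = v_{6}  ⇒ sig = [2:1]
  P={2,6}:  v_{2} + v_{6} = v_{1}  ⇒ sig = [2:1]
  P={3,4}:  v_{3} + v_{4} = v_{1}  ⇒ sig = [2:1]
  P={3,5}:  v_{3} + v_{5} = v_{2}  ⇒ sig = [2:1]
  P={5,6}:  v_{5} + v_{6} = v_{4}  ⇒ sig = [2:1]
  P={3,6}:  v_{3} + v_{6} = 2·v_{1}  ⇒ sig = [2:2]

Signatures (|P|; sorted positive RHS coefficients), sorted:
[[2:], [2:], [2:1], [2:1], [2:1], [2:1], [2:1], [2:1], [2:2]]


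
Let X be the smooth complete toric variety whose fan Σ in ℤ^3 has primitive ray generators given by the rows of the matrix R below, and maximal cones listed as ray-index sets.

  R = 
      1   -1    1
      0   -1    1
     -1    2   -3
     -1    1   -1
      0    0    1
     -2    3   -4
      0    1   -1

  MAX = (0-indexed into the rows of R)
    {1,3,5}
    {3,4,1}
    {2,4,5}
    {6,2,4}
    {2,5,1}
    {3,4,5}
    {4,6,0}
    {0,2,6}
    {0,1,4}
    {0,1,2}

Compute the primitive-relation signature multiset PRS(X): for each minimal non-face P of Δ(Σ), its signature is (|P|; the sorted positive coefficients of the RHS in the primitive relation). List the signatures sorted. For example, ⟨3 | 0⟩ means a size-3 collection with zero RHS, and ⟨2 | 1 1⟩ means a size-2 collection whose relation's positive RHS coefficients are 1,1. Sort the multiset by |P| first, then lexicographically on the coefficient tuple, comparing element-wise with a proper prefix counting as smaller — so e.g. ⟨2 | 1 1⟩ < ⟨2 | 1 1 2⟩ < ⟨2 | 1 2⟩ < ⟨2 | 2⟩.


Primitive collections (9):

  P={0,3}:  v_{0} + v_{3} = 0  →  sig = ⟨2 | 0⟩
  P={1,6}:  v_{1} + v_{6} = 0  →  sig = ⟨2 | 0⟩
  P={0,5}:  v_{0} + v_{5} = v_{2}  →  sig = ⟨2 | 1⟩
  P={2,3}:  v_{2} + v_{3} = v_{5}  →  sig = ⟨2 | 1⟩
  P={3,6}:  v_{3} + v_{6} = v_{2} + v_{4}  →  sig = ⟨2 | 1 1⟩
  P={5,6}:  v_{5} + v_{6} = 2·v_{2} + v_{4}  →  sig = ⟨2 | 1 2⟩
  P={0,2,4}:  v_{0} + v_{2} + v_{4} = v_{6}  →  sig = ⟨3 | 1⟩
  P={1,2,4}:  v_{1} + v_{2} + v_{4} = v_{3}  →  sig = ⟨3 | 1⟩
  P={1,4,5}:  v_{1} + v_{4} + v_{5} = 2·v_{3}  →  sig = ⟨3 | 2⟩

Sorted signature multiset PRS(X):
    ⟨2 | 0⟩
    ⟨2 | 0⟩
    ⟨2 | 1⟩
    ⟨2 | 1⟩
    ⟨2 | 1 1⟩
    ⟨2 | 1 2⟩
    ⟨3 | 1⟩
    ⟨3 | 1⟩
    ⟨3 | 2⟩


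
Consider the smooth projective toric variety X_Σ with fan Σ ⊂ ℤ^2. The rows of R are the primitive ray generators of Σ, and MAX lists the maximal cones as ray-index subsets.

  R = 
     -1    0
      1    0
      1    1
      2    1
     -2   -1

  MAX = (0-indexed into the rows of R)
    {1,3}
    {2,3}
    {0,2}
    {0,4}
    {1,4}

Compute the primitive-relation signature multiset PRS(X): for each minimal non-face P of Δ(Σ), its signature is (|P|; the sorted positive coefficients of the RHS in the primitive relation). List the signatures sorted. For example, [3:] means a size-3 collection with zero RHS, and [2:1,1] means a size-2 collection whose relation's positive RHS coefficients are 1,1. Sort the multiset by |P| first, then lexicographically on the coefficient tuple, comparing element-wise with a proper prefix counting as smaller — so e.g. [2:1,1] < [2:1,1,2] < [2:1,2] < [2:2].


5 minimal non-faces of Δ(Σ) (on 5 rays):

  P = {0,1}:  v_{0} + v_{1} = 0  ⟹  sig = [2:]
  P = {3,4}:  v_{3} + v_{4} = 0  ⟹  sig = [2:]
  P = {0,3}:  v_{0} + v_{3} = v_{2}  ⟹  sig = [2:1]
  P = {1,2}:  v_{1} + v_{2} = v_{3}  ⟹  sig = [2:1]
  P = {2,4}:  v_{2} + v_{4} = v_{0}  ⟹  sig = [2:1]

Hence PRS(X_Σ) =
[[2:], [2:], [2:1], [2:1], [2:1]]


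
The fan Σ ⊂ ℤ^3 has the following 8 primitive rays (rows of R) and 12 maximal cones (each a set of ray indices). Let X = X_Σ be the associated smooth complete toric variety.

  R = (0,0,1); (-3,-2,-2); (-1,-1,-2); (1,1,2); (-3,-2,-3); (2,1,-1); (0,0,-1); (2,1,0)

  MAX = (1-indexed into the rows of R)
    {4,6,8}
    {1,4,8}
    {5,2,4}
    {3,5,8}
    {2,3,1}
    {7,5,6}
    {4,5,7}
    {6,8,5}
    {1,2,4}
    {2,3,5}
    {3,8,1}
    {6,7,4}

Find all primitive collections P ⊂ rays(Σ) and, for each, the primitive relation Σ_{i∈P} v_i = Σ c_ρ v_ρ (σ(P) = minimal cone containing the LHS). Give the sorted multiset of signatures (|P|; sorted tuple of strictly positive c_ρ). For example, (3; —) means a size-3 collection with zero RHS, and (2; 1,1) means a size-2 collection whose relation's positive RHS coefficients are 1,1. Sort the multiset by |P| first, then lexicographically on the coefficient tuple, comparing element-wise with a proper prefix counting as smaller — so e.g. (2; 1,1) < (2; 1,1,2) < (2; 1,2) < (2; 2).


12 minimal non-faces of Δ(Σ) (on 8 rays):

  • {1,7}:  v_{1} + v_{7} = 0 ; sig = (2; —)
  • {3,4}:  v_{3} + v_{4} = 0 ; sig = (2; —)
  • {1,5}:  v_{1} + v_{5} = v_{2} ; sig = (2; 1)
  • {1,6}:  v_{1} + v_{6} = v_{8} ; sig = (2; 1)
  • {2,7}:  v_{2} + v_{7} = v_{5} ; sig = (2; 1)
  • {2,8}:  v_{2} + v_{8} = v_{3} ; sig = (2; 1)
  • {7,8}:  v_{7} + v_{8} = v_{6} ; sig = (2; 1)
  • {2,6}:  v_{2} + v_{6} = v_{5} + v_{8} ; sig = (2; 1,1)
  • {3,7}:  v_{3} + v_{7} = v_{5} + v_{8} ; sig = (2; 1,1)
  • {3,6}:  v_{3} + v_{6} = v_{5} + 2·v_{8} ; sig = (2; 1,2)
  • {4,5,8}:  v_{4} + v_{5} + v_{8} = v_{7} ; sig = (3; 1)
  • {4,5,6}:  v_{4} + v_{5} + v_{6} = 2·v_{7} ; sig = (3; 2)

Signatures (|P|; sorted positive RHS coefficients), sorted:
    (2; —)
    (2; —)
    (2; 1)
    (2; 1)
    (2; 1)
    (2; 1)
    (2; 1)
    (2; 1,1)
    (2; 1,1)
    (2; 1,2)
    (3; 1)
    (3; 2)


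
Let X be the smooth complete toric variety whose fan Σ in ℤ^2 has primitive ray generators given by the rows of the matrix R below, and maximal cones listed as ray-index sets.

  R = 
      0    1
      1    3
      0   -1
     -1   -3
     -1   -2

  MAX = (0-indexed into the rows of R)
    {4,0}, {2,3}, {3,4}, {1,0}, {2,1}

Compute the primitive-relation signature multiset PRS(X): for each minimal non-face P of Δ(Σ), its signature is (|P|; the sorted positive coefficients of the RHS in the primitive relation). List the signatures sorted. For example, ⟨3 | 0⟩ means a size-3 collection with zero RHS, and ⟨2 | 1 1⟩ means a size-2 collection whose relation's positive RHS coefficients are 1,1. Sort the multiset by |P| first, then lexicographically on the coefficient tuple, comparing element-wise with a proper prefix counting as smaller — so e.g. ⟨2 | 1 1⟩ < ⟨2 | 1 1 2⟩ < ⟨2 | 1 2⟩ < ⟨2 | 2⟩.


5 collections generate NE(X_Σ); each relation:

  P={0,2}:  v_{0} + v_{2} = 0  →  sig = ⟨2 | 0⟩
  P={1,3}:  v_{1} + v_{3} = 0  →  sig = ⟨2 | 0⟩
  P={0,3}:  v_{0} + v_{3} = v_{4}  →  sig = ⟨2 | 1⟩
  P={1,4}:  v_{1} + v_{4} = v_{0}  →  sig = ⟨2 | 1⟩
  P={2,4}:  v_{2} + v_{4} = v_{3}  →  sig = ⟨2 | 1⟩

Hence PRS(X_Σ) =
    ⟨2 | 0⟩
    ⟨2 | 0⟩
    ⟨2 | 1⟩
    ⟨2 | 1⟩
    ⟨2 | 1⟩


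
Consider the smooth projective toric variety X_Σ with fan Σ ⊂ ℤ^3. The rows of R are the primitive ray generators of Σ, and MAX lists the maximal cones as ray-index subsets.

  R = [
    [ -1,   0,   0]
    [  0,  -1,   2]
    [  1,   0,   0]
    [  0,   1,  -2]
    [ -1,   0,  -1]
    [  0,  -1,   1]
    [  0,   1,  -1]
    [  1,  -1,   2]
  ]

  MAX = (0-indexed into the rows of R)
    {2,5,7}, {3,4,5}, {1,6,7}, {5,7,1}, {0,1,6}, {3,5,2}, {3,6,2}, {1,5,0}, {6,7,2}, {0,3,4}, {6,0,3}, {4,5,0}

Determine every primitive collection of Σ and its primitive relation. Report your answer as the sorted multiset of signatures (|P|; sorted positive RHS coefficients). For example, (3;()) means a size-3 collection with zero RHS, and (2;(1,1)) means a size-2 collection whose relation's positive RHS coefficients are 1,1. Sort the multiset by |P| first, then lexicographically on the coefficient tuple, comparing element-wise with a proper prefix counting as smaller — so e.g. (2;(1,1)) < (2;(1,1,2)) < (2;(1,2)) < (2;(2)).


Primitive collections (11):

  • {0,2}:  v_{0} + v_{2} = 0  →  sig = (2;())
  • {1,3}:  v_{1} + v_{3} = 0  →  sig = (2;())
  • {5,6}:  v_{5} + v_{6} = 0  →  sig = (2;())
  • {0,7}:  v_{0} + v_{7} = v_{1}  →  sig = (2;(1))
  • {1,2}:  v_{1} + v_{2} = v_{7}  →  sig = (2;(1))
  • {3,7}:  v_{3} + v_{7} = v_{2}  →  sig = (2;(1))
  • {4,7}:  v_{4} + v_{7} = v_{5}  →  sig = (2;(1))
  • {1,4}:  v_{1} + v_{4} = v_{0} + v_{5}  →  sig = (2;(1,1))
  • {2,4}:  v_{2} + v_{4} = v_{3} + v_{5}  →  sig = (2;(1,1))
  • {4,6}:  v_{4} + v_{6} = v_{0} + v_{3}  →  sig = (2;(1,1))
  • {0,3,5}:  v_{0} + v_{3} + v_{5} = v_{4}  →  sig = (3;(1))

so the primitive-relation signature multiset is
[(2;()), (2;()), (2;()), (2;(1)), (2;(1)), (2;(1)), (2;(1)), (2;(1,1)), (2;(1,1)), (2;(1,1)), (3;(1))]


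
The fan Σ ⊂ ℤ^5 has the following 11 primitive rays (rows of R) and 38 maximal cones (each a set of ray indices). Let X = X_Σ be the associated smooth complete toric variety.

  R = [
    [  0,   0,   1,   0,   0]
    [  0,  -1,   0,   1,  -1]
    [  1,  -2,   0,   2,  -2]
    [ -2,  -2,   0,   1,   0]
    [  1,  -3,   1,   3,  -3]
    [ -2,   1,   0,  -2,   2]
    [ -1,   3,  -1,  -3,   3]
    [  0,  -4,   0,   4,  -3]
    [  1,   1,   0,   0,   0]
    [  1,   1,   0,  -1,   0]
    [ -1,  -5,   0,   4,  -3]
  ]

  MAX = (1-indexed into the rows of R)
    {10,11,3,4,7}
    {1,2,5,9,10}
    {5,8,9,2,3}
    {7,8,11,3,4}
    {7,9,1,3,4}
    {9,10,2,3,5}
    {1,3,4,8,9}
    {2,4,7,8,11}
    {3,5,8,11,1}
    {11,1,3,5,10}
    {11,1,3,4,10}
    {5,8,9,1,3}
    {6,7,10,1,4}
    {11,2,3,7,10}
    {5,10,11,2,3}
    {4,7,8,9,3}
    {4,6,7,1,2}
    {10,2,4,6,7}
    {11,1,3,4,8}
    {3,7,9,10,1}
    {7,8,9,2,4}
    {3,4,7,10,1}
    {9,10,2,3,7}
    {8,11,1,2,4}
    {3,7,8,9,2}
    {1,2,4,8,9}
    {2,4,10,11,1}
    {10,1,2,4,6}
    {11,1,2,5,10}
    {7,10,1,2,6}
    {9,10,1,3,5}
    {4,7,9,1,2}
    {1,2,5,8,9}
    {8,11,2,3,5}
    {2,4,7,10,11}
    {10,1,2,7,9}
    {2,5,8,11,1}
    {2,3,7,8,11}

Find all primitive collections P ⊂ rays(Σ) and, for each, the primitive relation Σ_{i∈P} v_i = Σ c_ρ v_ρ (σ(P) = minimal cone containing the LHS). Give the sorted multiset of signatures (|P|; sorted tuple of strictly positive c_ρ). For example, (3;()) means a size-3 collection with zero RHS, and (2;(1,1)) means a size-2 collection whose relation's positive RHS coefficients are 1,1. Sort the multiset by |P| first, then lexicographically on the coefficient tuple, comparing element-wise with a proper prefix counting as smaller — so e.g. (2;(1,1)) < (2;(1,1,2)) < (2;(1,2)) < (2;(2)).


Δ(Σ) — 11 vertices, 15 min non-faces:

  {5,7}:  v_{5} + v_{7} = 0  ⟹  sig = (2;())
  {9,11}:  v_{9} + v_{11} = v_{8}  ⟹  sig = (2;(1))
  {3,6}:  v_{3} + v_{6} = v_{4} + v_{10}  ⟹  sig = (2;(1,1))
  {4,5}:  v_{4} + v_{5} = v_{1} + v_{11}  ⟹  sig = (2;(1,1))
  {6,8}:  v_{6} + v_{8} = v_{2} + v_{4}  ⟹  sig = (2;(1,1))
  {8,10}:  v_{8} + v_{10} = v_{2} + v_{3}  ⟹  sig = (2;(1,1))
  {6,9}:  v_{6} + v_{9} = v_{1} + v_{2} + v_{7}  ⟹  sig = (2;(1,1,1))
  {5,6}:  v_{5} + v_{6} = v_{1} + v_{2} + v_{4} + v_{10}  ⟹  sig = (2;(1,1,1,1))
  {6,11}:  v_{6} + v_{11} = v_{2} + 2·v_{4} + v_{10}  ⟹  sig = (2;(1,1,2))
  {4,9,10}:  v_{4} + v_{9} + v_{10} = 0  ⟹  sig = (3;())
  {1,2,3}:  v_{1} + v_{2} + v_{3} = v_{5}  ⟹  sig = (3;(1))
  {1,7,11}:  v_{1} + v_{7} + v_{11} = v_{4}  ⟹  sig = (3;(1))
  {2,3,4}:  v_{2} + v_{3} + v_{4} = v_{11}  ⟹  sig = (3;(1))
  {1,7,8}:  v_{1} + v_{7} + v_{8} = v_{4} + v_{9}  ⟹  sig = (3;(1,1))
  {1,2,4,7,10}:  v_{1} + v_{2} + v_{4} + v_{7} + v_{10} = v_{6}  ⟹  sig = (5;(1))

Sorted signature multiset PRS(X):
{ (2;()),  (2;(1)),  (2;(1,1)) ×4,  (2;(1,1,1)),  (2;(1,1,1,1)),  (2;(1,1,2)),  (3;()),  (3;(1)) ×3,  (3;(1,1)),  (5;(1)) }


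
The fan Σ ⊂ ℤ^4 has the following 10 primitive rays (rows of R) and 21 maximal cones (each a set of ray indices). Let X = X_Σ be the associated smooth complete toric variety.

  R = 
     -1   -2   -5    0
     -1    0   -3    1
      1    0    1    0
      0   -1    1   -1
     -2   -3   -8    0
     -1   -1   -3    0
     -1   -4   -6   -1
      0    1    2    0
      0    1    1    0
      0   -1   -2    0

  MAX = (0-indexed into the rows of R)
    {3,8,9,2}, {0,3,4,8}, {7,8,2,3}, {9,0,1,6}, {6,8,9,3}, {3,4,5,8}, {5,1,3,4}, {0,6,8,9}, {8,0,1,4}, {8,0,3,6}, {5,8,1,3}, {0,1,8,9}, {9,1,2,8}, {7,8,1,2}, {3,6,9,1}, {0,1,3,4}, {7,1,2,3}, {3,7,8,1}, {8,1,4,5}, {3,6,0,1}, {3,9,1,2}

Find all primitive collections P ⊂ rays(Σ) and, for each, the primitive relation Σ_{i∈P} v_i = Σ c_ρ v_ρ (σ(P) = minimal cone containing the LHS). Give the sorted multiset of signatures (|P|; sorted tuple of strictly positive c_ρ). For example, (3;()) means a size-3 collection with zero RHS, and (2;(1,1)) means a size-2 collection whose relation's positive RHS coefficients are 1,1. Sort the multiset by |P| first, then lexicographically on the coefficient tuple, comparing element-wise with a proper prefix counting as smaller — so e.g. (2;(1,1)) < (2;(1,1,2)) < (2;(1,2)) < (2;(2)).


20 collections generate NE(X_Σ); each relation:

  • {7,9}:  v_{7} + v_{9} = 0 ; sig = (2;())
  • {0,5}:  v_{0} + v_{5} = v_{4} ; sig = (2;(1))
  • {0,7}:  v_{0} + v_{7} = v_{5} ; sig = (2;(1))
  • {2,5}:  v_{2} + v_{5} = v_{9} ; sig = (2;(1))
  • {5,9}:  v_{5} + v_{9} = v_{0} ; sig = (2;(1))
  • {2,4}:  v_{2} + v_{4} = v_{0} + v_{9} ; sig = (2;(1,1))
  • {6,7}:  v_{6} + v_{7} = v_{0} + v_{3} ; sig = (2;(1,1))
  • {5,7}:  v_{5} + v_{7} = v_{1} + v_{3} + v_{8} ; sig = (2;(1,1,1))
  • {5,6}:  v_{5} + v_{6} = 2·v_{0} + v_{3} ; sig = (2;(1,2))
  • {2,6}:  v_{2} + v_{6} = v_{3} + 3·v_{9} ; sig = (2;(1,3))
  • {4,6}:  v_{4} + v_{6} = 3·v_{0} + v_{3} ; sig = (2;(1,3))
  • {0,2}:  v_{0} + v_{2} = 2·v_{9} ; sig = (2;(2))
  • {4,7}:  v_{4} + v_{7} = 2·v_{5} ; sig = (2;(2))
  • {4,9}:  v_{4} + v_{9} = 2·v_{0} ; sig = (2;(2))
  • {0,3,9}:  v_{0} + v_{3} + v_{9} = v_{6} ; sig = (3;(1))
  • {1,6,8}:  v_{1} + v_{6} + v_{8} = v_{4} ; sig = (3;(1))
  • {1,2,3,8}:  v_{1} + v_{2} + v_{3} + v_{8} = 0 ; sig = (4;())
  • {1,3,8,9}:  v_{1} + v_{3} + v_{8} + v_{9} = v_{5} ; sig = (4;(1))
  • {0,1,3,8}:  v_{0} + v_{1} + v_{3} + v_{8} = 2·v_{5} ; sig = (4;(2))
  • {1,3,4,8}:  v_{1} + v_{3} + v_{4} + v_{8} = 3·v_{5} ; sig = (4;(3))

Signatures (|P|; sorted positive RHS coefficients), sorted:
[(2;()), (2;(1)), (2;(1)), (2;(1)), (2;(1)), (2;(1,1)), (2;(1,1)), (2;(1,1,1)), (2;(1,2)), (2;(1,3)), (2;(1,3)), (2;(2)), (2;(2)), (2;(2)), (3;(1)), (3;(1)), (4;()), (4;(1)), (4;(2)), (4;(3))]


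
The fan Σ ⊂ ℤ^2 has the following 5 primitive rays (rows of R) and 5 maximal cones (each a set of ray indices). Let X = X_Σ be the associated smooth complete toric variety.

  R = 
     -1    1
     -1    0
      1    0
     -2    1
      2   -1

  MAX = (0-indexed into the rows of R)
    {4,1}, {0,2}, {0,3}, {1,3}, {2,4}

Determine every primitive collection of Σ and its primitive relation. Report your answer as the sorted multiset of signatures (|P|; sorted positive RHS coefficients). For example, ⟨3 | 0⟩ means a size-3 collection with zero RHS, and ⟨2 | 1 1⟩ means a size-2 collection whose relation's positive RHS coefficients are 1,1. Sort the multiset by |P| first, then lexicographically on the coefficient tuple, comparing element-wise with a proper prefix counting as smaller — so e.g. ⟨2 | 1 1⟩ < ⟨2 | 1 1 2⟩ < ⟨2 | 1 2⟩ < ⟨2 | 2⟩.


|primitive collections| = 5. Relations:

  P = {1,2}:  v_{1} + v_{2} = 0 ; sig = ⟨2 | 0⟩
  P = {3,4}:  v_{3} + v_{4} = 0 ; sig = ⟨2 | 0⟩
  P = {0,1}:  v_{0} + v_{1} = v_{3} ; sig = ⟨2 | 1⟩
  P = {0,4}:  v_{0} + v_{4} = v_{2} ; sig = ⟨2 | 1⟩
  P = {2,3}:  v_{2} + v_{3} = v_{0} ; sig = ⟨2 | 1⟩

Sorted signature multiset PRS(X):
    |P|=2: 5 collections, coeffs (), (), (1), (1), (1)


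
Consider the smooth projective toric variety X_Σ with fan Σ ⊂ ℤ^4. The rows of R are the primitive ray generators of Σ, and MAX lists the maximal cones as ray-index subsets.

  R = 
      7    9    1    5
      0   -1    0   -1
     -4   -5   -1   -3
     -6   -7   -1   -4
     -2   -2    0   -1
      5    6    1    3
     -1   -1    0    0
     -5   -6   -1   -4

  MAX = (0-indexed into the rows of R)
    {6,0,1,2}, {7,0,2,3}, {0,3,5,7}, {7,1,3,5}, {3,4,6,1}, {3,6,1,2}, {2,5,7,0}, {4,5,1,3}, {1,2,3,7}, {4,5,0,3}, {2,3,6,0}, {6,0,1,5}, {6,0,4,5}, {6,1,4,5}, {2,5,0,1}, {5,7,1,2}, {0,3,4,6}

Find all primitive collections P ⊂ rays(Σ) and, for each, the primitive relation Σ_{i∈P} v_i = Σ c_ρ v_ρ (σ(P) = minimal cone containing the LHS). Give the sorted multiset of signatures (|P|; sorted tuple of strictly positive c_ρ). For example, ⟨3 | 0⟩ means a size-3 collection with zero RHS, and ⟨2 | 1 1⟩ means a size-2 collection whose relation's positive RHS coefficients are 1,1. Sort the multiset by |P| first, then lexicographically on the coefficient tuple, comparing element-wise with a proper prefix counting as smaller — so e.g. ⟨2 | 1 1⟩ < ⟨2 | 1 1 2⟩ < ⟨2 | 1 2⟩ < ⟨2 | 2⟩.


Δ(Σ) — 8 vertices, 9 min non-faces:

  • {2,4}:  v_{2} + v_{4} = v_{3}  ⟹  sig = ⟨2 | 1⟩
  • {6,7}:  v_{6} + v_{7} = v_{3}  ⟹  sig = ⟨2 | 1⟩
  • {4,7}:  v_{4} + v_{7} = 2·v_{3} + v_{5}  ⟹  sig = ⟨2 | 1 2⟩
  • {2,5,6}:  v_{2} + v_{5} + v_{6} = 0  ⟹  sig = ⟨3 | 0⟩
  • {0,1,4}:  v_{0} + v_{1} + v_{4} = v_{5}  ⟹  sig = ⟨3 | 1⟩
  • {2,3,5}:  v_{2} + v_{3} + v_{5} = v_{7}  ⟹  sig = ⟨3 | 1⟩
  • {3,5,6}:  v_{3} + v_{5} + v_{6} = v_{4}  ⟹  sig = ⟨3 | 1⟩
  • {0,1,3}:  v_{0} + v_{1} + v_{3} = v_{2} + v_{5}  ⟹  sig = ⟨3 | 1 1⟩
  • {0,1,7}:  v_{0} + v_{1} + v_{7} = 2·v_{2} + 2·v_{5}  ⟹  sig = ⟨3 | 2 2⟩

Hence PRS(X_Σ) =
    ⟨2 | 1⟩
    ⟨2 | 1⟩
    ⟨2 | 1 2⟩
    ⟨3 | 0⟩
    ⟨3 | 1⟩
    ⟨3 | 1⟩
    ⟨3 | 1⟩
    ⟨3 | 1 1⟩
    ⟨3 | 2 2⟩


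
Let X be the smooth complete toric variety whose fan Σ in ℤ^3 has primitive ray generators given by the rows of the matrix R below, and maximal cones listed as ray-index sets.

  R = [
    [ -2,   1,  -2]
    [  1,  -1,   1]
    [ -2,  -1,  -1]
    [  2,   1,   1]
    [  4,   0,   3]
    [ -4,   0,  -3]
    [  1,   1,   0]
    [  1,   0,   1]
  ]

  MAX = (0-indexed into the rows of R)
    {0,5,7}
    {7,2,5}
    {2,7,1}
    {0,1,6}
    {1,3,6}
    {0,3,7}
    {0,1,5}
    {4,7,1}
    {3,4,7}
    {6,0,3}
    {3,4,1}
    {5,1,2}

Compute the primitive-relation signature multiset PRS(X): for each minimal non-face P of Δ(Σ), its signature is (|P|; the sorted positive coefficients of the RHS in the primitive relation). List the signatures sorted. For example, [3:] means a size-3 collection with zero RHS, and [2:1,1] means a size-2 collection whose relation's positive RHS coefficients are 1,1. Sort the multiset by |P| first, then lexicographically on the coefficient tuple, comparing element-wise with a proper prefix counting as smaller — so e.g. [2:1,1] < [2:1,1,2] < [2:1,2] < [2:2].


Primitive collections (14):

  • {2,3}:  v_{2} + v_{3} = 0  →  sig = [2:]
  • {4,5}:  v_{4} + v_{5} = 0  →  sig = [2:]
  • {0,2}:  v_{0} + v_{2} = v_{5}  →  sig = [2:1]
  • {0,4}:  v_{0} + v_{4} = v_{3}  →  sig = [2:1]
  • {3,5}:  v_{3} + v_{5} = v_{0}  →  sig = [2:1]
  • {6,7}:  v_{6} + v_{7} = v_{3}  →  sig = [2:1]
  • {2,4}:  v_{2} + v_{4} = v_{1} + v_{7}  →  sig = [2:1,1]
  • {2,6}:  v_{2} + v_{6} = v_{0} + v_{1}  →  sig = [2:1,1]
  • {4,6}:  v_{4} + v_{6} = v_{1} + 2·v_{3}  →  sig = [2:1,2]
  • {5,6}:  v_{5} + v_{6} = 2·v_{0} + v_{1}  →  sig = [2:1,2]
  • {0,1,7}:  v_{0} + v_{1} + v_{7} = 0  →  sig = [3:]
  • {0,1,3}:  v_{0} + v_{1} + v_{3} = v_{6}  →  sig = [3:1]
  • {1,3,7}:  v_{1} + v_{3} + v_{7} = v_{4}  →  sig = [3:1]
  • {1,5,7}:  v_{1} + v_{5} + v_{7} = v_{2}  →  sig = [3:1]

so the primitive-relation signature multiset is
[[2:], [2:], [2:1], [2:1], [2:1], [2:1], [2:1,1], [2:1,1], [2:1,2], [2:1,2], [3:], [3:1], [3:1], [3:1]]


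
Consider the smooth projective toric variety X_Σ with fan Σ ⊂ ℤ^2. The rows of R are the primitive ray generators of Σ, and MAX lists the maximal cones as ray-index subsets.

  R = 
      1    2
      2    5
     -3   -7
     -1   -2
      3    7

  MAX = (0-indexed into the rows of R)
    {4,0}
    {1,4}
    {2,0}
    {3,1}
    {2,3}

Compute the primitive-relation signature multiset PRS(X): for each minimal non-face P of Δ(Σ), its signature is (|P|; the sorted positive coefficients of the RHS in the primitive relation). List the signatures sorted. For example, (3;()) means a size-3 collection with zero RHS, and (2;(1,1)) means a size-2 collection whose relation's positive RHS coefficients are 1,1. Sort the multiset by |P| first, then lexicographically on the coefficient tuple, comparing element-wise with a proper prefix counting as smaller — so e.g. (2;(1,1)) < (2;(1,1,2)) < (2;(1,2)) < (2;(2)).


|primitive collections| = 5. Relations:

  {0,3}:  v_{0} + v_{3} = 0  so sig = (2;())
  {2,4}:  v_{2} + v_{4} = 0  so sig = (2;())
  {0,1}:  v_{0} + v_{1} = v_{4}  so sig = (2;(1))
  {1,2}:  v_{1} + v_{2} = v_{3}  so sig = (2;(1))
  {3,4}:  v_{3} + v_{4} = v_{1}  so sig = (2;(1))

so the primitive-relation signature multiset is
    |P|=2: 5 collections, coeffs (), (), (1), (1), (1)


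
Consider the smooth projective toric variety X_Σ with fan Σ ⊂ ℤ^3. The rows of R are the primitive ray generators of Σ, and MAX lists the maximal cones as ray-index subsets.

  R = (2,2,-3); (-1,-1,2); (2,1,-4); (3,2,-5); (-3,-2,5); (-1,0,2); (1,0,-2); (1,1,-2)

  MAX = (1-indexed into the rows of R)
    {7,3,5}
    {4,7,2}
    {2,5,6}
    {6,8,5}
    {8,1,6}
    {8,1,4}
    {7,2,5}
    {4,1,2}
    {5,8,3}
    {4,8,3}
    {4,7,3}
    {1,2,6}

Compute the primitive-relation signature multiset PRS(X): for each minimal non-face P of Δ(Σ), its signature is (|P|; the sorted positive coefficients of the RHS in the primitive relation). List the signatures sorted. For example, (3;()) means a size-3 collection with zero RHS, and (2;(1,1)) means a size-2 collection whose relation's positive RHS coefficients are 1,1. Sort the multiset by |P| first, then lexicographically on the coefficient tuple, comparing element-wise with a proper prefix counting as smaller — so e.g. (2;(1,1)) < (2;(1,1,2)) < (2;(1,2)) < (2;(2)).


10 minimal non-faces of Δ(Σ) (on 8 rays):

  P = {2,8}:  v_{2} + v_{8} = 0 ; sig = (2;())
  P = {4,5}:  v_{4} + v_{5} = 0 ; sig = (2;())
  P = {6,7}:  v_{6} + v_{7} = 0 ; sig = (2;())
  P = {1,5}:  v_{1} + v_{5} = v_{6} ; sig = (2;(1))
  P = {1,7}:  v_{1} + v_{7} = v_{4} ; sig = (2;(1))
  P = {2,3}:  v_{2} + v_{3} = v_{7} ; sig = (2;(1))
  P = {3,6}:  v_{3} + v_{6} = v_{8} ; sig = (2;(1))
  P = {4,6}:  v_{4} + v_{6} = v_{1} ; sig = (2;(1))
  P = {7,8}:  v_{7} + v_{8} = v_{3} ; sig = (2;(1))
  P = {1,3}:  v_{1} + v_{3} = v_{4} + v_{8} ; sig = (2;(1,1))

Hence PRS(X_Σ) =
    |P|=2: 10 collections, coeffs (), (), (), (1), (1), (1), (1), (1), (1), (1,1)


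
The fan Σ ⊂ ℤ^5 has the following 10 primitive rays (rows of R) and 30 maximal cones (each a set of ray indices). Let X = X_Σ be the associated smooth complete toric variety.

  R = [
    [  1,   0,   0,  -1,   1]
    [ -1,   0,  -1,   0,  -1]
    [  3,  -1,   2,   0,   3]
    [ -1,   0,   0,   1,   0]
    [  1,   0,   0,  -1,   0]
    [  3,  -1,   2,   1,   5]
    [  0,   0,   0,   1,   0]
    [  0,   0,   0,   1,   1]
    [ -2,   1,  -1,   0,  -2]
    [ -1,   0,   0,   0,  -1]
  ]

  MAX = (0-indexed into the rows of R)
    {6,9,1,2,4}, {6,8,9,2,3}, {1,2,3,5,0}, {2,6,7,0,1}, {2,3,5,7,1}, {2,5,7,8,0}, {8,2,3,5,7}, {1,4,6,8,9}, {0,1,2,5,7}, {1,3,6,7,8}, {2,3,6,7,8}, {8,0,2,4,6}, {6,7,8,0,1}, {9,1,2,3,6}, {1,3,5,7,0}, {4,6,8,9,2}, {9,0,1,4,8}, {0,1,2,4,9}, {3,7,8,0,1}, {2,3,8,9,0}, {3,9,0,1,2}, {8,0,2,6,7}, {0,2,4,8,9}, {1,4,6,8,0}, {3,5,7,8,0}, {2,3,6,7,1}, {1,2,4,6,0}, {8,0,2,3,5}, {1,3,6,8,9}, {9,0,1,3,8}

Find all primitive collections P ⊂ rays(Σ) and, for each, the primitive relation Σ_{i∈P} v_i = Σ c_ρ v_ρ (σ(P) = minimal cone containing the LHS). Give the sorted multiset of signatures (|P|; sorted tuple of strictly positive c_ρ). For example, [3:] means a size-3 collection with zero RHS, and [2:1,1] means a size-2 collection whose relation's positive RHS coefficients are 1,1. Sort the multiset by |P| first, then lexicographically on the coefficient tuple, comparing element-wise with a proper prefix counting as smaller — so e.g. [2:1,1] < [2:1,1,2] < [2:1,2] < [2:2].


Σ has 11 primitive collections:

  P={3,4}:  v_{3} + v_{4} = 0  so sig = [2:]
  P={7,9}:  v_{7} + v_{9} = v_{3}  so sig = [2:1]
  P={4,7}:  v_{4} + v_{7} = v_{0} + v_{6}  so sig = [2:1,1]
  P={4,5}:  v_{4} + v_{5} = v_{0} + v_{2} + v_{7}  so sig = [2:1,1,1]
  P={5,9}:  v_{5} + v_{9} = v_{0} + v_{2} + 2·v_{3}  so sig = [2:1,1,2]
  P={5,6}:  v_{5} + v_{6} = v_{2} + 2·v_{7}  so sig = [2:1,2]
  P={0,6,9}:  v_{0} + v_{6} + v_{9} = 0  so sig = [3:]
  P={1,2,8}:  v_{1} + v_{2} + v_{8} = 0  so sig = [3:]
  P={0,3,6}:  v_{0} + v_{3} + v_{6} = v_{7}  so sig = [3:1]
  P={1,5,8}:  v_{1} + v_{5} + v_{8} = v_{0} + v_{3} + v_{7}  so sig = [3:1,1,1]
  P={0,2,3,7}:  v_{0} + v_{2} + v_{3} + v_{7} = v_{5}  so sig = [4:1]

Hence PRS(X_Σ) =
    [2:]
    [2:1]
    [2:1,1]
    [2:1,1,1]
    [2:1,1,2]
    [2:1,2]
    [3:]
    [3:]
    [3:1]
    [3:1,1,1]
    [4:1]


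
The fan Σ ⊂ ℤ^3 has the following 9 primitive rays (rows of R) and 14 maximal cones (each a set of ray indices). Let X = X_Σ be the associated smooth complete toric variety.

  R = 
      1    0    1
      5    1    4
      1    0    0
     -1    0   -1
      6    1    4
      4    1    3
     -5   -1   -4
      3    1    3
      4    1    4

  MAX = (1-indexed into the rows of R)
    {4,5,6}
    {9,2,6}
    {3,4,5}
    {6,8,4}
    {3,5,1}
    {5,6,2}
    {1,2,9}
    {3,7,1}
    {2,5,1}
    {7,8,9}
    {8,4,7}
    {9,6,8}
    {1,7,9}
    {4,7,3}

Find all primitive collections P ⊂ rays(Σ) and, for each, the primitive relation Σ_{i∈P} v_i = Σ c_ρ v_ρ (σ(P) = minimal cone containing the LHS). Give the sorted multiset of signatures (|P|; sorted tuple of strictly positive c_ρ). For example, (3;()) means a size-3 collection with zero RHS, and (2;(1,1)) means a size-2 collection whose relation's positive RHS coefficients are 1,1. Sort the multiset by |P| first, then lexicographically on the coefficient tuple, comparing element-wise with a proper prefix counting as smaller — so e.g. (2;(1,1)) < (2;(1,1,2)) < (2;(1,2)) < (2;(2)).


|primitive collections| = 15. Relations:

  {1,4}:  v_{1} + v_{4} = 0 — sig = (2;())
  {2,7}:  v_{2} + v_{7} = 0 — sig = (2;())
  {1,6}:  v_{1} + v_{6} = v_{2} — sig = (2;(1))
  {1,8}:  v_{1} + v_{8} = v_{9} — sig = (2;(1))
  {2,3}:  v_{2} + v_{3} = v_{5} — sig = (2;(1))
  {2,4}:  v_{2} + v_{4} = v_{6} — sig = (2;(1))
  {3,8}:  v_{3} + v_{8} = v_{6} — sig = (2;(1))
  {3,9}:  v_{3} + v_{9} = v_{2} — sig = (2;(1))
  {4,9}:  v_{4} + v_{9} = v_{8} — sig = (2;(1))
  {5,7}:  v_{5} + v_{7} = v_{3} — sig = (2;(1))
  {6,7}:  v_{6} + v_{7} = v_{4} — sig = (2;(1))
  {2,8}:  v_{2} + v_{8} = v_{6} + v_{9} — sig = (2;(1,1))
  {3,6}:  v_{3} + v_{6} = v_{4} + v_{5} — sig = (2;(1,1))
  {5,8}:  v_{5} + v_{8} = v_{2} + v_{6} — sig = (2;(1,1))
  {5,9}:  v_{5} + v_{9} = 2·v_{2} — sig = (2;(2))

Signatures (|P|; sorted positive RHS coefficients), sorted:
    |P|=2: 15 collections, coeffs (), (), (1), (1), (1), (1), (1), (1), (1), (1), (1), (1,1), (1,1), (1,1), (2)


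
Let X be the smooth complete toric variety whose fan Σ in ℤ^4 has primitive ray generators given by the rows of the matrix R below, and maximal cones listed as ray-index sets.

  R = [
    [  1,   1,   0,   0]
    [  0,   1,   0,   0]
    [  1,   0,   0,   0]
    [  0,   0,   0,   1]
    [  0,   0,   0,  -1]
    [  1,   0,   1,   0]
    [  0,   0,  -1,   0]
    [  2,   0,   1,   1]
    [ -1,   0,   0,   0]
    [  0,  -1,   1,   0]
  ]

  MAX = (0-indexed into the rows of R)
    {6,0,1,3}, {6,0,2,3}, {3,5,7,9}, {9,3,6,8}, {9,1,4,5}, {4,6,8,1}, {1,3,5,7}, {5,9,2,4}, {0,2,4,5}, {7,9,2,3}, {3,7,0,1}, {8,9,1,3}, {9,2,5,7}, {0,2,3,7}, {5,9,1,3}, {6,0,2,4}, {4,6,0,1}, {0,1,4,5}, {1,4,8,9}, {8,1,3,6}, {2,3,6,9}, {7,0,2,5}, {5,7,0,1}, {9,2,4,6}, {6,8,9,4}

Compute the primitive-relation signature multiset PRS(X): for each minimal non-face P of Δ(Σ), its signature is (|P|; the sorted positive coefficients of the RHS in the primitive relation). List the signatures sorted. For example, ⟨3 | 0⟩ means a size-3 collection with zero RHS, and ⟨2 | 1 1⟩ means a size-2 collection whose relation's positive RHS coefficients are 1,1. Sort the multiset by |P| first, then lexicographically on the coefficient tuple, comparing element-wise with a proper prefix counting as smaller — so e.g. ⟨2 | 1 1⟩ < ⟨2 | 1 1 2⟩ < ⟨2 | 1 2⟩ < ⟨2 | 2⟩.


|primitive collections| = 14. Relations:

  {2,8}:  v_{2} + v_{8} = 0  ⟹  sig = ⟨2 | 0⟩
  {3,4}:  v_{3} + v_{4} = 0  ⟹  sig = ⟨2 | 0⟩
  {0,8}:  v_{0} + v_{8} = v_{1}  ⟹  sig = ⟨2 | 1⟩
  {0,9}:  v_{0} + v_{9} = v_{5}  ⟹  sig = ⟨2 | 1⟩
  {1,2}:  v_{1} + v_{2} = v_{0}  ⟹  sig = ⟨2 | 1⟩
  {5,6}:  v_{5} + v_{6} = v_{2}  ⟹  sig = ⟨2 | 1⟩
  {4,7}:  v_{4} + v_{7} = v_{2} + v_{5}  ⟹  sig = ⟨2 | 1 1⟩
  {5,8}:  v_{5} + v_{8} = v_{1} + v_{9}  ⟹  sig = ⟨2 | 1 1⟩
  {7,8}:  v_{7} + v_{8} = v_{3} + v_{5}  ⟹  sig = ⟨2 | 1 1⟩
  {6,7}:  v_{6} + v_{7} = 2·v_{2} + v_{3}  ⟹  sig = ⟨2 | 1 2⟩
  {1,6,9}:  v_{1} + v_{6} + v_{9} = 0  ⟹  sig = ⟨3 | 0⟩
  {2,3,5}:  v_{2} + v_{3} + v_{5} = v_{7}  ⟹  sig = ⟨3 | 1⟩
  {0,3,5}:  v_{0} + v_{3} + v_{5} = v_{1} + v_{7}  ⟹  sig = ⟨3 | 1 1⟩
  {1,7,9}:  v_{1} + v_{7} + v_{9} = v_{3} + 2·v_{5}  ⟹  sig = ⟨3 | 1 2⟩

Signatures (|P|; sorted positive RHS coefficients), sorted:
[⟨2 | 0⟩, ⟨2 | 0⟩, ⟨2 | 1⟩, ⟨2 | 1⟩, ⟨2 | 1⟩, ⟨2 | 1⟩, ⟨2 | 1 1⟩, ⟨2 | 1 1⟩, ⟨2 | 1 1⟩, ⟨2 | 1 2⟩, ⟨3 | 0⟩, ⟨3 | 1⟩, ⟨3 | 1 1⟩, ⟨3 | 1 2⟩]


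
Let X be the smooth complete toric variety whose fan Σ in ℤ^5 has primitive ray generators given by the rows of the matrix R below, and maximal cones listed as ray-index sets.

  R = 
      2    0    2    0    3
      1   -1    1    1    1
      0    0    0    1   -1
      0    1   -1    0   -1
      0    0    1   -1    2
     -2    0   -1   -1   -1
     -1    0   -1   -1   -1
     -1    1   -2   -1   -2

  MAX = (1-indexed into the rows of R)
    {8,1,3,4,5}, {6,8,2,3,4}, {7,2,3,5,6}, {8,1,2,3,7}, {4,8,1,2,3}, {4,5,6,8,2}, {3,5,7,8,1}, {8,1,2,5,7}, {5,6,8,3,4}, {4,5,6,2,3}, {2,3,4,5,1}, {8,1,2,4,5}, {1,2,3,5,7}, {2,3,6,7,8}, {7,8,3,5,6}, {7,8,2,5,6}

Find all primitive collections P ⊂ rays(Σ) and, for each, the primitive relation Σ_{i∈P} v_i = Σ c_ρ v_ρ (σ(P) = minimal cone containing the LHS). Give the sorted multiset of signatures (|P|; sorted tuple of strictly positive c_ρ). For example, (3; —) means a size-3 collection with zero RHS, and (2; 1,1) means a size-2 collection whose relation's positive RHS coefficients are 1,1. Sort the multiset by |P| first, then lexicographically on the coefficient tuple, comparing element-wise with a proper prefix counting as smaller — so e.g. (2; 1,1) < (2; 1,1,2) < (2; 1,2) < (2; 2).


|primitive collections| = 3. Relations:

  P = {1,6}:  v_{1} + v_{6} = v_{5}  ⟹  sig = (2; 1)
  P = {4,7}:  v_{4} + v_{7} = v_{8}  ⟹  sig = (2; 1)
  P = {2,3,5,8}:  v_{2} + v_{3} + v_{5} + v_{8} = 0  ⟹  sig = (4; —)

Sorted signature multiset PRS(X):
    (2; 1)
    (2; 1)
    (4; —)


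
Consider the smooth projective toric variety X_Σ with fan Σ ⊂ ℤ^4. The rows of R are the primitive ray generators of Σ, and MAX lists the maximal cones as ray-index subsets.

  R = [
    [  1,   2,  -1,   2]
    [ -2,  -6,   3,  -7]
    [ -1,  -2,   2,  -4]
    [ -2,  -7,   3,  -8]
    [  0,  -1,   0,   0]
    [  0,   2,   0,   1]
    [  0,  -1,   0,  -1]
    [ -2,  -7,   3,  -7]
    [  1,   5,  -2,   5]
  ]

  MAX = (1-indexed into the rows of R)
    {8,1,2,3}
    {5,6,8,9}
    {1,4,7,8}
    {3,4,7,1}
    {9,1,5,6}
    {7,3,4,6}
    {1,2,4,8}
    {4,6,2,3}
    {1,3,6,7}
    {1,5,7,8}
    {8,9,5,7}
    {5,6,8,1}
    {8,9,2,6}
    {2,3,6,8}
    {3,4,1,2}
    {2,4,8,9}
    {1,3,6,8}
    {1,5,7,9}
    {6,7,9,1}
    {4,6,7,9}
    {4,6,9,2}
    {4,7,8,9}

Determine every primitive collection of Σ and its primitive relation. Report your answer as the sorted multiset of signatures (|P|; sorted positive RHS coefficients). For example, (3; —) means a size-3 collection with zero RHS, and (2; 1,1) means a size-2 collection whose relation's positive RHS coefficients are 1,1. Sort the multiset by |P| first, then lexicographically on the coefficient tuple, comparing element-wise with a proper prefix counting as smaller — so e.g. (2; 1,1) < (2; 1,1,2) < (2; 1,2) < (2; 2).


Δ(Σ) — 9 vertices, 15 min non-faces:

  P={2,5}:  v_{2} + v_{5} = v_{8}  so sig = (2; 1)
  P={2,7}:  v_{2} + v_{7} = v_{4}  so sig = (2; 1)
  P={4,5}:  v_{4} + v_{5} = v_{7} + v_{8}  so sig = (2; 1,1)
  P={3,5}:  v_{3} + v_{5} = v_{1} + v_{6} + v_{8}  so sig = (2; 1,1,1)
  P={3,9}:  v_{3} + v_{9} = 2·v_{6} + v_{7}  so sig = (2; 1,2)
  P={1,8,9}:  v_{1} + v_{8} + v_{9} = 0  so sig = (3; —)
  P={5,6,7}:  v_{5} + v_{6} + v_{7} = 0  so sig = (3; —)
  P={1,2,6}:  v_{1} + v_{2} + v_{6} = v_{3}  so sig = (3; 1)
  P={6,7,8}:  v_{6} + v_{7} + v_{8} = v_{2}  so sig = (3; 1)
  P={1,2,9}:  v_{1} + v_{2} + v_{9} = v_{6} + v_{7}  so sig = (3; 1,1)
  P={1,4,6}:  v_{1} + v_{4} + v_{6} = v_{3} + v_{7}  so sig = (3; 1,1)
  P={1,4,9}:  v_{1} + v_{4} + v_{9} = v_{6} + 2·v_{7}  so sig = (3; 1,2)
  P={3,7,8}:  v_{3} + v_{7} + v_{8} = v_{1} + 2·v_{2}  so sig = (3; 1,2)
  P={3,4,8}:  v_{3} + v_{4} + v_{8} = v_{1} + 3·v_{2}  so sig = (3; 1,3)
  P={4,6,8}:  v_{4} + v_{6} + v_{8} = 2·v_{2}  so sig = (3; 2)

so the primitive-relation signature multiset is
{ (2; 1) ×2,  (2; 1,1),  (2; 1,1,1),  (2; 1,2),  (3; —) ×2,  (3; 1) ×2,  (3; 1,1) ×2,  (3; 1,2) ×2,  (3; 1,3),  (3; 2) }


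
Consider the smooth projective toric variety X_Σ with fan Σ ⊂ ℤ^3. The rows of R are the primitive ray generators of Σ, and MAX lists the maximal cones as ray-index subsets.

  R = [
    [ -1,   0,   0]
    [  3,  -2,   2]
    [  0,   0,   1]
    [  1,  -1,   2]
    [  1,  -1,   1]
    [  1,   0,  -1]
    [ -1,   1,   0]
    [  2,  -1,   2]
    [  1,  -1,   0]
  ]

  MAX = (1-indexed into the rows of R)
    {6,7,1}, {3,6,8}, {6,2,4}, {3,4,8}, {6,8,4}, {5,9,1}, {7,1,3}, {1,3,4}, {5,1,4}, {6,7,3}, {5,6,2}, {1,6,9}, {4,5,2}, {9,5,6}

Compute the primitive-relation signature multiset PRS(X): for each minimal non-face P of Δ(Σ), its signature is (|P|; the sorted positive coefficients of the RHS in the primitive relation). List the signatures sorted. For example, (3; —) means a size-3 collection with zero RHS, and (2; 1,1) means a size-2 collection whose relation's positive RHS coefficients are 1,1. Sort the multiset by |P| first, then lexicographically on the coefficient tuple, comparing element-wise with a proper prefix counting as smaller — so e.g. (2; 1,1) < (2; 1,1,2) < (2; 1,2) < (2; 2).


Primitive collections (20):

  • {7,9}:  v_{7} + v_{9} = 0 — sig = (2; —)
  • {1,8}:  v_{1} + v_{8} = v_{4} — sig = (2; 1)
  • {2,7}:  v_{2} + v_{7} = v_{8} — sig = (2; 1)
  • {3,5}:  v_{3} + v_{5} = v_{4} — sig = (2; 1)
  • {3,9}:  v_{3} + v_{9} = v_{5} — sig = (2; 1)
  • {5,7}:  v_{5} + v_{7} = v_{3} — sig = (2; 1)
  • {8,9}:  v_{8} + v_{9} = v_{2} — sig = (2; 1)
  • {2,3}:  v_{2} + v_{3} = 2·v_{4} + v_{6} — sig = (2; 1,2)
  • {5,8}:  v_{5} + v_{8} = 2·v_{4} + v_{6} — sig = (2; 1,2)
  • {2,9}:  v_{2} + v_{9} = 3·v_{5} + v_{6} — sig = (2; 1,3)
  • {7,8}:  v_{7} + v_{8} = 3·v_{3} + v_{6} — sig = (2; 1,3)
  • {1,2}:  v_{1} + v_{2} = 2·v_{5} — sig = (2; 2)
  • {4,7}:  v_{4} + v_{7} = 2·v_{3} — sig = (2; 2)
  • {4,9}:  v_{4} + v_{9} = 2·v_{5} — sig = (2; 2)
  • {2,8}:  v_{2} + v_{8} = 3·v_{4} + 2·v_{6} — sig = (2; 2,3)
  • {1,3,6}:  v_{1} + v_{3} + v_{6} = 0 — sig = (3; —)
  • {1,4,6}:  v_{1} + v_{4} + v_{6} = v_{5} — sig = (3; 1)
  • {1,5,6}:  v_{1} + v_{5} + v_{6} = v_{9} — sig = (3; 1)
  • {3,4,6}:  v_{3} + v_{4} + v_{6} = v_{8} — sig = (3; 1)
  • {4,5,6}:  v_{4} + v_{5} + v_{6} = v_{2} — sig = (3; 1)

so the primitive-relation signature multiset is
    |P|=2: 15 collections, coeffs (), (1), (1), (1), (1), (1), (1), (1,2), (1,2), (1,3), (1,3), (2), (2), (2), (2,3)
    |P|=3: 5 collections, coeffs (), (1), (1), (1), (1)
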